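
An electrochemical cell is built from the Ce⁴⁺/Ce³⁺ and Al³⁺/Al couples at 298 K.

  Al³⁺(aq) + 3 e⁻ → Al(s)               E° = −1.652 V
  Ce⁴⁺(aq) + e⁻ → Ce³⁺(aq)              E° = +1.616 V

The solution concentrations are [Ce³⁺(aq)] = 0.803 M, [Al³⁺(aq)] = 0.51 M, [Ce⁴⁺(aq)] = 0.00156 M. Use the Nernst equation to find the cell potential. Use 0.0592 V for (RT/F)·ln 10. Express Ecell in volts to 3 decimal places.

Since E°(Ce⁴⁺/Ce³⁺) > E°(Al³⁺/Al), Ce⁴⁺/Ce³⁺ serves as the cathode.
E°cell = +1.616 − (−1.652) = +3.268 V, with n = 3 electrons transferred.
The balanced reaction is 3 Ce⁴⁺(aq) + Al(s) → 3 Ce³⁺(aq) + Al³⁺(aq), so Q = ([Ce³⁺(aq)]^3·[Al³⁺(aq)]) / [Ce⁴⁺(aq)]^3 = 6.96×10^7 and log Q = 7.842.
Applying E = E° − (RT ln10/nF)·log Q gives +3.268 − (0.0592/3)(7.842) = +3.113 V.

+3.113 V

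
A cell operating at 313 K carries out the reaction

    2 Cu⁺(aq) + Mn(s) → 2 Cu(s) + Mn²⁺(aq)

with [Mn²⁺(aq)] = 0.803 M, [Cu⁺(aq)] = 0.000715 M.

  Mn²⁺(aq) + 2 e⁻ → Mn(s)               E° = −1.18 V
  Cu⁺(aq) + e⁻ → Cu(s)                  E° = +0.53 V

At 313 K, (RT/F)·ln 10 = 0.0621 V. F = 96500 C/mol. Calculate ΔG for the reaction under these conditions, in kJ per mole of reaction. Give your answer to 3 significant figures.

−293 kJ/mol

The standard cell potential is +0.53 − (−1.18) = +1.71 V, with n = 2 electrons in the balanced equation.
Here Q = [Mn²⁺(aq)] / [Cu⁺(aq)]^2 = 1.57×10^6 (log Q = 6.196), giving E = +1.71 − (0.0621/2)·(6.196) = +1.5176 V.
Then ΔG = −nFE = −2 × 96500 × +1.5176 J/mol = −293 kJ/mol.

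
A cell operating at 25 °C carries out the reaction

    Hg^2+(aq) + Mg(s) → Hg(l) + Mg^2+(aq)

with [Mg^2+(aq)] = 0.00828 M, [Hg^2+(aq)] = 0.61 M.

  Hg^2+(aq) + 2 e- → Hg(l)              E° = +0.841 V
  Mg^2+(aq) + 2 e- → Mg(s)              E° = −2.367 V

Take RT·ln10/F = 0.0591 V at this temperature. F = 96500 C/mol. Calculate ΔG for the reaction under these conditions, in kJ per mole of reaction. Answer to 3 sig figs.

−630 kJ/mol

With Hg²⁺/Hg reduced at the cathode, E°cell = +0.841 − (−2.367) = +3.208 V and n = 2.
Here Q = [Mg^2+(aq)] / [Hg^2+(aq)] = 0.0136 (log Q = −1.867), giving E = +3.208 − (0.0591/2)·(−1.867) = +3.2632 V.
ΔG = −nFE = −(2)(96500)(+3.2632) J/mol = −630 kJ/mol.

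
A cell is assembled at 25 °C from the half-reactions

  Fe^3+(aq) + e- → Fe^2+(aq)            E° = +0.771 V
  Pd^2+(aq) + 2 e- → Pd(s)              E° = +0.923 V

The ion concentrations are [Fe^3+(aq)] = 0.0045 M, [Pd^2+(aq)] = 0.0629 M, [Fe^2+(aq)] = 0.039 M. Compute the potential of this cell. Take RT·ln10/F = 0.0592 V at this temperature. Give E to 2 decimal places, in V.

+0.17 V

The Pd²⁺/Pd couple has the more positive E°, so it is the cathode; Fe³⁺/Fe²⁺ is the anode.
E°cell = E°cat − E°an = +0.923 − (+0.771) = +0.152 V; n = 2.
Balancing gives Pd^2+(aq) + 2 Fe^2+(aq) → Pd(s) + 2 Fe^3+(aq); hence Q = [Fe^3+(aq)]^2 / ([Pd^2+(aq)]·[Fe^2+(aq)]^2) = 0.212 (log Q = −0.674).
By the Nernst equation, E = +0.152 − (0.0592/2)·(−0.674) = +0.17 V.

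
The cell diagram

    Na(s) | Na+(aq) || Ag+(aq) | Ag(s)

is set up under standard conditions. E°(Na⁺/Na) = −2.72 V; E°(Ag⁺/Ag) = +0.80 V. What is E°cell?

+3.52 V

By convention the left-hand electrode in cell notation is the anode (oxidation) and the right-hand electrode is the cathode (reduction).
E°cell = E°(right) − E°(left) = +0.80 − (−2.72) = +3.52 V.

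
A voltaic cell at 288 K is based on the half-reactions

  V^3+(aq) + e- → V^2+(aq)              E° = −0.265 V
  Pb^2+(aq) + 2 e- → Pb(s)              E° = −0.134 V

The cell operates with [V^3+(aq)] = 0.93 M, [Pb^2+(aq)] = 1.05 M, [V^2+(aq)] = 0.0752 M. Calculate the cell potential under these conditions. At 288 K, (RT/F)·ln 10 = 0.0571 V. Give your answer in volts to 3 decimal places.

The Pb²⁺/Pb couple has the more positive E°, so it is the cathode; V³⁺/V²⁺ is the anode.
E°cell = E°cat − E°an = −0.134 − (−0.265) = +0.131 V; n = 2.
Balancing gives Pb^2+(aq) + 2 V^2+(aq) → Pb(s) + 2 V^3+(aq); hence Q = [V^3+(aq)]^2 / ([Pb^2+(aq)]·[V^2+(aq)]^2) = 146 (log Q = 2.163).
E = E° − (0.0571/n)·log Q = +0.131 − (0.0571/2)(2.163) = +0.069 V.

+0.069 V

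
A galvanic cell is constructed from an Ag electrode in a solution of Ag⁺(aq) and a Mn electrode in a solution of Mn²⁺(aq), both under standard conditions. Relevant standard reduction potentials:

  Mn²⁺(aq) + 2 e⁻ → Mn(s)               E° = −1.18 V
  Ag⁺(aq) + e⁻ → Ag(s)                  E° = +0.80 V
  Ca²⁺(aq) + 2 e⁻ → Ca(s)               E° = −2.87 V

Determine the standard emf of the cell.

Of the two couples in this cell, the one with the more positive reduction potential is reduced at the cathode: here that is Ag⁺/Ag (+0.80 V); Mn²⁺/Mn (−1.18 V) is the anode.
E°cell = E°(cathode) − E°(anode) = +0.80 − (−1.18) = +1.98 V.

+1.98 V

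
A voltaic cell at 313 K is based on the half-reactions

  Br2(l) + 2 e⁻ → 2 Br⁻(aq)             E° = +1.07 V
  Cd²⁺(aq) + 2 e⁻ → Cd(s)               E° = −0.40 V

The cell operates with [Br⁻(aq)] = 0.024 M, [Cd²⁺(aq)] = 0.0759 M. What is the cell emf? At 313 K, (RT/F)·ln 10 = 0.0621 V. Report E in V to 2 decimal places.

The Br₂/Br⁻ couple has the more positive E°, so it is the cathode; Cd²⁺/Cd is the anode.
E°cell = +1.07 − (−0.40) = +1.47 V, with n = 2 electrons transferred.
Balancing gives Br2(l) + Cd(s) → 2 Br⁻(aq) + Cd²⁺(aq); hence Q = [Br⁻(aq)]^2·[Cd²⁺(aq)] = 4.37×10^−5 (log Q = −4.359).
Applying E = E° − (RT ln10/nF)·log Q gives +1.47 − (0.0621/2)(−4.359) = +1.61 V.

+1.61 V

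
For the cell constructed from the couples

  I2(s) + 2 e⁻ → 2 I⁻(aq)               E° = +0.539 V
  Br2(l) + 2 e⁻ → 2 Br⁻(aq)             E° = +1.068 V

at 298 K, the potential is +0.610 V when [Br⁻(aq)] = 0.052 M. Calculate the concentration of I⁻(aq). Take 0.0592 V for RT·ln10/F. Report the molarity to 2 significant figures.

With Br₂/Br⁻ at the cathode and I₂/I⁻ at the anode, E°cell = +1.068 − (+0.539) = +0.529 V (n = 2).
Rearranging E = E° − (0.0592/n)·log Q gives log Q = 2(+0.529 − (+0.610))/0.0592 = −2.736.
The balanced reaction is Br2(l) + 2 I⁻(aq) → 2 Br⁻(aq) + I2(s), so Q = [Br⁻(aq)]^2 / [I⁻(aq)]^2.
Substituting the known concentrations and solving, log [I⁻(aq)] = 0.084 and [I⁻(aq)] = 1.2 M.

1.2 M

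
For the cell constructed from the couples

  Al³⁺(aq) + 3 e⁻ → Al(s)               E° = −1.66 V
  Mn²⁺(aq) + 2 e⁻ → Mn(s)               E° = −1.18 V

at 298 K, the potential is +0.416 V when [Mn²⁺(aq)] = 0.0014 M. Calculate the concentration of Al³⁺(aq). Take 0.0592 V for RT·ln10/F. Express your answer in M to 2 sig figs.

0.092 M

The Mn²⁺/Mn couple has the larger reduction potential, so it is the cathode: E°cell = −1.18 − (−1.66) = +0.48 V and n = 6.
From the Nernst equation, log Q = n(E° − E)/0.0592 = 6·(+0.48 − (+0.416))/0.0592 = 6.486.
Balancing electrons gives 3 Mn²⁺(aq) + 2 Al(s) → 3 Mn(s) + 2 Al³⁺(aq); thus Q = [Al³⁺(aq)]^2 / [Mn²⁺(aq)]^3.
Solving for the unknown gives log [Al³⁺(aq)] = −1.038, so [Al³⁺(aq)] ≈ 0.092 M.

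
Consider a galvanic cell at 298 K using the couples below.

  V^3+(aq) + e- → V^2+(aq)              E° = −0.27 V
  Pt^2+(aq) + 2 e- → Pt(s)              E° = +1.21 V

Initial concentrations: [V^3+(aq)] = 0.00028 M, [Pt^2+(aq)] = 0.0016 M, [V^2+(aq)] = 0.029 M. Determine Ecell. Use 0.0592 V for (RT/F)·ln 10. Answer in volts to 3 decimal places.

Since E°(Pt²⁺/Pt) > E°(V³⁺/V²⁺), Pt²⁺/Pt serves as the cathode.
E°cell = +1.21 − (−0.27) = +1.48 V, with n = 2 electrons transferred.
Balancing gives Pt^2+(aq) + 2 V^2+(aq) → Pt(s) + 2 V^3+(aq); hence Q = [V^3+(aq)]^2 / ([Pt^2+(aq)]·[V^2+(aq)]^2) = 0.0583 (log Q = −1.235).
By the Nernst equation, E = +1.48 − (0.0592/2)·(−1.235) = +1.517 V.

+1.517 V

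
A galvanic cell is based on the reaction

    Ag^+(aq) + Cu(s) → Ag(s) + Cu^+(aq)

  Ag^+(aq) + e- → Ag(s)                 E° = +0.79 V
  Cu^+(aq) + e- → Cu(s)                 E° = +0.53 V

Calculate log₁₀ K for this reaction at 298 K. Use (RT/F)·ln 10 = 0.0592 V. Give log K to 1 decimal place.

The Ag⁺/Ag couple is reduced (cathode); E°cell = +0.79 − (+0.53) = +0.26 V with n = 1.
At equilibrium E = 0, so log K = nE°cell / 0.0592 = (1)(+0.26) / 0.0592 = 4.4.

log K = 4.4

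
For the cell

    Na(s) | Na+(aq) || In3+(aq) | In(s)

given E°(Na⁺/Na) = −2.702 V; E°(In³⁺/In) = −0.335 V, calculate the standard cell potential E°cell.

+2.367 V

By convention the left-hand electrode in cell notation is the anode (oxidation) and the right-hand electrode is the cathode (reduction).
E°cell = E°(right) − E°(left) = −0.335 − (−2.702) = +2.367 V.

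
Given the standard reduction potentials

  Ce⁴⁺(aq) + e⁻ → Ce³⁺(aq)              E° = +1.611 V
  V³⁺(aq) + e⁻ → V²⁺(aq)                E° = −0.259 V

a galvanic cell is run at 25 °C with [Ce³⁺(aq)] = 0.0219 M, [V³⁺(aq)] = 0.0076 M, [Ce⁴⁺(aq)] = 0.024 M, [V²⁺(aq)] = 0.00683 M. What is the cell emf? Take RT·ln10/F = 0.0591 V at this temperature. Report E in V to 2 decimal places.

Since E°(Ce⁴⁺/Ce³⁺) > E°(V³⁺/V²⁺), Ce⁴⁺/Ce³⁺ serves as the cathode.
The standard potential is +1.611 − (−0.259) = +1.870 V and the balanced reaction transfers n = 1 electron.
The balanced reaction is Ce⁴⁺(aq) + V²⁺(aq) → Ce³⁺(aq) + V³⁺(aq), so Q = ([Ce³⁺(aq)]·[V³⁺(aq)]) / ([Ce⁴⁺(aq)]·[V²⁺(aq)]) = 1.02 and log Q = 0.007.
E = E° − (0.0591/n)·log Q = +1.870 − (0.0591/1)(0.007) = +1.87 V.

+1.87 V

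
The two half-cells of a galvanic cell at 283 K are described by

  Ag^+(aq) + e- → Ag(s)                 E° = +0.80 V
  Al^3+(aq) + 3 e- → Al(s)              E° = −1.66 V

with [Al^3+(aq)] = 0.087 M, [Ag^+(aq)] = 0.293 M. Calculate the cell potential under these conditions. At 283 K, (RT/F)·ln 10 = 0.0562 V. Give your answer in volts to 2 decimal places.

+2.45 V

Since E°(Ag⁺/Ag) > E°(Al³⁺/Al), Ag⁺/Ag serves as the cathode.
E°cell = +0.80 − (−1.66) = +2.46 V, with n = 3 electrons transferred.
For the overall reaction 3 Ag^+(aq) + Al(s) → 3 Ag(s) + Al^3+(aq), Q = [Al^3+(aq)] / [Ag^+(aq)]^3 = 3.46, giving log Q = 0.539.
By the Nernst equation, E = +2.46 − (0.0562/3)·(0.539) = +2.45 V.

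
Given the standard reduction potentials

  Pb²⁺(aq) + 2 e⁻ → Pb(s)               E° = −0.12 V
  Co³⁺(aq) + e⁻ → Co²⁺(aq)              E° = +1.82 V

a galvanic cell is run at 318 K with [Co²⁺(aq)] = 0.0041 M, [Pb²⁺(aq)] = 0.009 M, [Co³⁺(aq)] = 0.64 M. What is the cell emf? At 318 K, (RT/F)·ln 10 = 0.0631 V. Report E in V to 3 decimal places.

+2.143 V

Since E°(Co³⁺/Co²⁺) > E°(Pb²⁺/Pb), Co³⁺/Co²⁺ serves as the cathode.
E°cell = +1.82 − (−0.12) = +1.94 V, with n = 2 electrons transferred.
Balancing gives 2 Co³⁺(aq) + Pb(s) → 2 Co²⁺(aq) + Pb²⁺(aq); hence Q = ([Co²⁺(aq)]^2·[Pb²⁺(aq)]) / [Co³⁺(aq)]^2 = 3.69×10^−7 (log Q = −6.433).
By the Nernst equation, E = +1.94 − (0.0631/2)·(−6.433) = +2.143 V.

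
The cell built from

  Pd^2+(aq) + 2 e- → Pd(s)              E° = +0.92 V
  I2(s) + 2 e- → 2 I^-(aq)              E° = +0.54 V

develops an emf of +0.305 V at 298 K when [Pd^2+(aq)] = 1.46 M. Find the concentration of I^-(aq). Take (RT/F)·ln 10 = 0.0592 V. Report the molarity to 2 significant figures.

0.045 M

The Pd²⁺/Pd couple has the larger reduction potential, so it is the cathode: E°cell = +0.92 − (+0.54) = +0.38 V and n = 2.
From the Nernst equation, log Q = n(E° − E)/0.0592 = 2·(+0.38 − (+0.305))/0.0592 = 2.534.
For Pd^2+(aq) + 2 I^-(aq) → Pd(s) + I2(s), the reaction quotient is Q = 1 / ([Pd^2+(aq)]·[I^-(aq)]^2).
Substituting the known concentrations and solving, log [I^-(aq)] = −1.349 and [I^-(aq)] = 0.045 M.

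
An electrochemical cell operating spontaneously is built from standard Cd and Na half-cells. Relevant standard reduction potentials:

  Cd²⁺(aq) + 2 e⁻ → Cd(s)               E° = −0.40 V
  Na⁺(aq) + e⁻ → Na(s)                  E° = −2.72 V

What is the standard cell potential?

Of the two couples in this cell, the one with the more positive reduction potential is reduced at the cathode: here that is Cd²⁺/Cd (−0.40 V); Na⁺/Na (−2.72 V) is the anode.
E°cell = E°(cathode) − E°(anode) = −0.40 − (−2.72) = +2.32 V.

+2.32 V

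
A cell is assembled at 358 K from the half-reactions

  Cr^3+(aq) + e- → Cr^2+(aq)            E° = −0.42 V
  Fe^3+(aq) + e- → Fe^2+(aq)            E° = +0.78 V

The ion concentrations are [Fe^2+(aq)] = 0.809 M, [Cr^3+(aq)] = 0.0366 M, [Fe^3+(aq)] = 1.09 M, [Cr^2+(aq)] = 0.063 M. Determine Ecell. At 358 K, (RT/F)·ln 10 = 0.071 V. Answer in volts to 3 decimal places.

Fe³⁺/Fe²⁺ is reduced (cathode, E° = +0.78 V) and Cr³⁺/Cr²⁺ is oxidized (anode).
E°cell = E°cat − E°an = +0.78 − (−0.42) = +1.20 V; n = 1.
Balancing gives Fe^3+(aq) + Cr^2+(aq) → Fe^2+(aq) + Cr^3+(aq); hence Q = ([Fe^2+(aq)]·[Cr^3+(aq)]) / ([Fe^3+(aq)]·[Cr^2+(aq)]) = 0.431 (log Q = −0.365).
Applying E = E° − (RT ln10/nF)·log Q gives +1.20 − (0.071/1)(−0.365) = +1.226 V.

+1.226 V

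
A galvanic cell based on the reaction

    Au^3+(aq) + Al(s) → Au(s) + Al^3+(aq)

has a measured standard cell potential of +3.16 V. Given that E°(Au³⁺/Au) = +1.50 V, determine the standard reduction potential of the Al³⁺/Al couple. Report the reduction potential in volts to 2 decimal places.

In the reaction as written the Au³⁺/Au couple is reduced (cathode) and Al³⁺/Al is oxidized (anode), so E°cell = E°(Au³⁺/Au) − E°(Al³⁺/Al).
E°(Al³⁺/Al) = E°(cathode) − E°cell = +1.50 − (+3.16) = −1.66 V.

−1.66 V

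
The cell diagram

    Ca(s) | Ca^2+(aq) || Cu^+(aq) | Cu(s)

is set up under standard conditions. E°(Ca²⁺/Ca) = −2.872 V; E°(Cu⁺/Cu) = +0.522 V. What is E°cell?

By convention the left-hand electrode in cell notation is the anode (oxidation) and the right-hand electrode is the cathode (reduction).
E°cell = E°(right) − E°(left) = +0.522 − (−2.872) = +3.394 V.

+3.394 V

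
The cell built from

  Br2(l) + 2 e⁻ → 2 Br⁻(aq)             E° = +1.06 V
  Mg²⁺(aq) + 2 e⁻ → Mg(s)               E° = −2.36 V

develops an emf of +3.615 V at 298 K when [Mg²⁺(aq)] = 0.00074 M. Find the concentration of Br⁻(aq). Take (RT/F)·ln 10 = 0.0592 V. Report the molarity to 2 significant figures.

0.019 M

The Br₂/Br⁻ couple has the larger reduction potential, so it is the cathode: E°cell = +1.06 − (−2.36) = +3.42 V and n = 2.
From the Nernst equation, log Q = n(E° − E)/0.0592 = 2·(+3.42 − (+3.615))/0.0592 = −6.588.
For Br2(l) + Mg(s) → 2 Br⁻(aq) + Mg²⁺(aq), the reaction quotient is Q = [Br⁻(aq)]^2·[Mg²⁺(aq)].
Solving for the unknown gives log [Br⁻(aq)] = −1.729, so [Br⁻(aq)] ≈ 0.019 M.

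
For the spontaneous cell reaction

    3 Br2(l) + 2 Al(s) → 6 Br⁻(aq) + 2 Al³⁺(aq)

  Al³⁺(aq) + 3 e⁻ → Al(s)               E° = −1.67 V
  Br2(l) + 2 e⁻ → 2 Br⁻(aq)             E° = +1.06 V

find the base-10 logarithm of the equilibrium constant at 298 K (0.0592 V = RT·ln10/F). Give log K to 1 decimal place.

The Br₂/Br⁻ couple is reduced (cathode); E°cell = +1.06 − (−1.67) = +2.73 V with n = 6.
At equilibrium E = 0, so log K = nE°cell / 0.0592 = (6)(+2.73) / 0.0592 = 276.7.

log K = 276.7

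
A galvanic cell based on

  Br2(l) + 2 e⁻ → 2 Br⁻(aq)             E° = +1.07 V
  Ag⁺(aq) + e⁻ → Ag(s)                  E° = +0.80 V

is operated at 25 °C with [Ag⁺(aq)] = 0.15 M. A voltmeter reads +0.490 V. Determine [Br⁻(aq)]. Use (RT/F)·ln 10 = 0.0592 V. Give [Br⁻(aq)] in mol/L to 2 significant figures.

Br₂/Br⁻ is the cathode (higher E°); E°cell = +1.07 − (+0.80) = +0.27 V with n = 2.
Rearranging E = E° − (0.0592/n)·log Q gives log Q = 2(+0.27 − (+0.490))/0.0592 = −7.432.
Balancing electrons gives Br2(l) + 2 Ag(s) → 2 Br⁻(aq) + 2 Ag⁺(aq); thus Q = [Br⁻(aq)]^2·[Ag⁺(aq)]^2.
Solving for the unknown gives log [Br⁻(aq)] = −2.892, so [Br⁻(aq)] ≈ 0.0013 M.

0.0013 M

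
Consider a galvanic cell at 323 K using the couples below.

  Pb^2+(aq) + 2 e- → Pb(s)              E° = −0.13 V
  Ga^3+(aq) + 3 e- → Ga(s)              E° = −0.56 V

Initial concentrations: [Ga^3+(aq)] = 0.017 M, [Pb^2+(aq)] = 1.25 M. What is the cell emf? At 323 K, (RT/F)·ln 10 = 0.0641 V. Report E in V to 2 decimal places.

Pb²⁺/Pb is reduced (cathode, E° = −0.13 V) and Ga³⁺/Ga is oxidized (anode).
E°cell = −0.13 − (−0.56) = +0.43 V, with n = 6 electrons transferred.
For the overall reaction 3 Pb^2+(aq) + 2 Ga(s) → 3 Pb(s) + 2 Ga^3+(aq), Q = [Ga^3+(aq)]^2 / [Pb^2+(aq)]^3 = 0.000148, giving log Q = −3.830.
Applying E = E° − (RT ln10/nF)·log Q gives +0.43 − (0.0641/6)(−3.830) = +0.47 V.

+0.47 V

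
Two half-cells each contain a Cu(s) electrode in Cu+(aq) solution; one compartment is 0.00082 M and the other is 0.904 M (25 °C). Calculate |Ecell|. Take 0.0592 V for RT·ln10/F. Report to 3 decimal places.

0.180 V

For a concentration cell E°cell = 0, since both electrodes use the same couple.
The compartment with the higher Cu+(aq) concentration (0.904 M) acts as the cathode; ions are reduced there and produced at the dilute (0.00082 M) anode.
With n = 1, Ecell = −(0.0592/1)·log([dilute]/[conc]) = −(0.0592/1)·log(0.00082/0.904) = +0.180 V.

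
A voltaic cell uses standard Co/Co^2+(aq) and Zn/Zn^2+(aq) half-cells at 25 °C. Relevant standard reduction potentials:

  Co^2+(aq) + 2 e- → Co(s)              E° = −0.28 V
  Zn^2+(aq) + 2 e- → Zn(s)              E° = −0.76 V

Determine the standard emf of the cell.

+0.48 V

The Co²⁺/Co couple has the higher E°, so Co ion is reduced (cathode) and Zn is oxidized (anode).
E°cell = E°(cathode) − E°(anode) = −0.28 − (−0.76) = +0.48 V.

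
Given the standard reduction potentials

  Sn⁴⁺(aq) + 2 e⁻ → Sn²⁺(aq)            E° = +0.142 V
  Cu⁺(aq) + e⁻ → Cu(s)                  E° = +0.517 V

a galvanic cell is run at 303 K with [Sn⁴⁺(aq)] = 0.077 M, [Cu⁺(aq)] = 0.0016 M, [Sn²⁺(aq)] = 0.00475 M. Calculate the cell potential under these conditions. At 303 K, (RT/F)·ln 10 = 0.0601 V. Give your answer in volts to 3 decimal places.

Since E°(Cu⁺/Cu) > E°(Sn⁴⁺/Sn²⁺), Cu⁺/Cu serves as the cathode.
E°cell = E°cat − E°an = +0.517 − (+0.142) = +0.375 V; n = 2.
The balanced reaction is 2 Cu⁺(aq) + Sn²⁺(aq) → 2 Cu(s) + Sn⁴⁺(aq), so Q = [Sn⁴⁺(aq)] / ([Cu⁺(aq)]^2·[Sn²⁺(aq)]) = 6.33×10^6 and log Q = 6.802.
E = E° − (0.0601/n)·log Q = +0.375 − (0.0601/2)(6.802) = +0.171 V.

+0.171 V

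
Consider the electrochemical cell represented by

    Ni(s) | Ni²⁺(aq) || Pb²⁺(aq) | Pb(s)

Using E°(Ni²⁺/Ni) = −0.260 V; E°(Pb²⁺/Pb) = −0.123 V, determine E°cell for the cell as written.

By convention the left-hand electrode in cell notation is the anode (oxidation) and the right-hand electrode is the cathode (reduction).
E°cell = E°(right) − E°(left) = −0.123 − (−0.260) = +0.137 V.

+0.137 V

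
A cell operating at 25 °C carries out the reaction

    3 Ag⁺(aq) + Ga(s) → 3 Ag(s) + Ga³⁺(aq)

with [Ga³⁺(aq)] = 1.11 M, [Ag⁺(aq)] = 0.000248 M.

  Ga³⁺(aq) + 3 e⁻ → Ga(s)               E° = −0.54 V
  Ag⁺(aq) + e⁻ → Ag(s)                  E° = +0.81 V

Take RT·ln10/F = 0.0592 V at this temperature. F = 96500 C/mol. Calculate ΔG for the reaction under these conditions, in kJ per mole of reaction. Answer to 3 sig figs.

With Ag⁺/Ag reduced at the cathode, E°cell = +0.81 − (−0.54) = +1.35 V and n = 3.
Here Q = [Ga³⁺(aq)] / [Ag⁺(aq)]^3 = 7.28×10^10 (log Q = 10.862), giving E = +1.35 − (0.0592/3)·(10.862) = +1.1357 V.
ΔG = −nFE = −(3)(96500)(+1.1357) J/mol = −329 kJ/mol.

−329 kJ/mol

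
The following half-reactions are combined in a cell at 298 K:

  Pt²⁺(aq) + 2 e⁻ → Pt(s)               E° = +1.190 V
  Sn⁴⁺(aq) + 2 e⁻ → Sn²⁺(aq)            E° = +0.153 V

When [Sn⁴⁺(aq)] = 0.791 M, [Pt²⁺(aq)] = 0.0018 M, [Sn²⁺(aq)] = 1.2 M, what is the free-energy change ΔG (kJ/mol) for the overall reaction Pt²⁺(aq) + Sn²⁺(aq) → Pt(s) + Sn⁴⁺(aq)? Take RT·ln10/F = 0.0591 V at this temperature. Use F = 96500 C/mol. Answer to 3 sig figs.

−186 kJ/mol

The standard cell potential is +1.190 − (+0.153) = +1.037 V, with n = 2 electrons in the balanced equation.
Q = [Sn⁴⁺(aq)] / ([Pt²⁺(aq)]·[Sn²⁺(aq)]) = 366, so log Q = 2.564 and E = +1.037 − (0.0591/2)(2.564) = +0.9612 V.
Finally ΔG = −nFE = −(2)(96500 C/mol)(+0.9612 V) = −186 kJ/mol.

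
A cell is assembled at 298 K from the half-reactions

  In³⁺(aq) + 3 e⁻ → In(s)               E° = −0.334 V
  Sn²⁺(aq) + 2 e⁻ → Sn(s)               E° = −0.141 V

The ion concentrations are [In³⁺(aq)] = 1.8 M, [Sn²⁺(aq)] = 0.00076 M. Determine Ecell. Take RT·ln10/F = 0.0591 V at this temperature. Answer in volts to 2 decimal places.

+0.10 V

Sn²⁺/Sn is reduced (cathode, E° = −0.141 V) and In³⁺/In is oxidized (anode).
The standard potential is −0.141 − (−0.334) = +0.193 V and the balanced reaction transfers n = 6 electrons.
The balanced reaction is 3 Sn²⁺(aq) + 2 In(s) → 3 Sn(s) + 2 In³⁺(aq), so Q = [In³⁺(aq)]^2 / [Sn²⁺(aq)]^3 = 7.38×10^9 and log Q = 9.868.
Applying E = E° − (RT ln10/nF)·log Q gives +0.193 − (0.0591/6)(9.868) = +0.10 V.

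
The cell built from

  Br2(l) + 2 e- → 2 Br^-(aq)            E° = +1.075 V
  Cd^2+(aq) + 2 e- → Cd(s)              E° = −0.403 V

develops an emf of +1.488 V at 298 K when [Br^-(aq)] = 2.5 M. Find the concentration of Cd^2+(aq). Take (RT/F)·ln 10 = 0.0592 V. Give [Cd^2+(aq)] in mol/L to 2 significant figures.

Br₂/Br⁻ is the cathode (higher E°); E°cell = +1.075 − (−0.403) = +1.478 V with n = 2.
Since E = E° − (0.0592/n)·log Q, log Q = n(E° − E)/0.0592 = −0.338.
For Br2(l) + Cd(s) → 2 Br^-(aq) + Cd^2+(aq), the reaction quotient is Q = [Br^-(aq)]^2·[Cd^2+(aq)].
Isolating [Cd^2+(aq)] in Q = 10^{−0.338} yields log [Cd^2+(aq)] = −1.134, i.e. 0.073 M.

0.073 M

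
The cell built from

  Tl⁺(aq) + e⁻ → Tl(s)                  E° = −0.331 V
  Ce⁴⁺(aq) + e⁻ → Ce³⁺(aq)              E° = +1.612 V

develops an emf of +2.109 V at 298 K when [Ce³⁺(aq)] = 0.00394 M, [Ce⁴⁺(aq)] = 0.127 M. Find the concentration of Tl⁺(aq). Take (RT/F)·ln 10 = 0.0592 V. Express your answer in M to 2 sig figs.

The Ce⁴⁺/Ce³⁺ couple has the larger reduction potential, so it is the cathode: E°cell = +1.612 − (−0.331) = +1.943 V and n = 1.
Since E = E° − (0.0592/n)·log Q, log Q = n(E° − E)/0.0592 = −2.804.
For Ce⁴⁺(aq) + Tl(s) → Ce³⁺(aq) + Tl⁺(aq), the reaction quotient is Q = ([Ce³⁺(aq)]·[Tl⁺(aq)]) / [Ce⁴⁺(aq)].
Solving for the unknown gives log [Tl⁺(aq)] = −1.296, so [Tl⁺(aq)] ≈ 0.051 M.

0.051 M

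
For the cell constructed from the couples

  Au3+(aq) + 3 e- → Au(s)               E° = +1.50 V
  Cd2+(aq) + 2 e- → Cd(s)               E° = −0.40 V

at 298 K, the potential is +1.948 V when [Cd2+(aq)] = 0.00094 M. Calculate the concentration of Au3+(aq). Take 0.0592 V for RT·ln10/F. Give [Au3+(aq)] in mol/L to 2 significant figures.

0.0078 M

Au³⁺/Au is the cathode (higher E°); E°cell = +1.50 − (−0.40) = +1.90 V with n = 6.
From the Nernst equation, log Q = n(E° − E)/0.0592 = 6·(+1.90 − (+1.948))/0.0592 = −4.865.
For 2 Au3+(aq) + 3 Cd(s) → 2 Au(s) + 3 Cd2+(aq), the reaction quotient is Q = [Cd2+(aq)]^3 / [Au3+(aq)]^2.
Isolating [Au3+(aq)] in Q = 10^{−4.865} yields log [Au3+(aq)] = −2.108, i.e. 0.0078 M.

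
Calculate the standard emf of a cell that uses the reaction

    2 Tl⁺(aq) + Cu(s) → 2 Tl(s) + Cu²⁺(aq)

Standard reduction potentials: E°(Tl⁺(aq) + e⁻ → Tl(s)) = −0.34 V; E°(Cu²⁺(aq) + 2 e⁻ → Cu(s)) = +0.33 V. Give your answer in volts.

−0.67 V

Tl⁺(aq) gains electrons, so the Tl⁺/Tl couple is the cathode; the Cu²⁺/Cu couple is the anode.
E°cell = E°(cathode) − E°(anode) = −0.34 − (+0.33) = −0.67 V.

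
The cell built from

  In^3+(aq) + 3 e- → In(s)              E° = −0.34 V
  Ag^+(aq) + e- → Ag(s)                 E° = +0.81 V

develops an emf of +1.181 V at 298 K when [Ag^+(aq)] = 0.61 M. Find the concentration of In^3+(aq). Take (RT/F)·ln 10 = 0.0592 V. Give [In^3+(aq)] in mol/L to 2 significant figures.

0.0061 M

With Ag⁺/Ag at the cathode and In³⁺/In at the anode, E°cell = +0.81 − (−0.34) = +1.15 V (n = 3).
Since E = E° − (0.0592/n)·log Q, log Q = n(E° − E)/0.0592 = −1.571.
Balancing electrons gives 3 Ag^+(aq) + In(s) → 3 Ag(s) + In^3+(aq); thus Q = [In^3+(aq)] / [Ag^+(aq)]^3.
Isolating [In^3+(aq)] in Q = 10^{−1.571} yields log [In^3+(aq)] = −2.215, i.e. 0.0061 M.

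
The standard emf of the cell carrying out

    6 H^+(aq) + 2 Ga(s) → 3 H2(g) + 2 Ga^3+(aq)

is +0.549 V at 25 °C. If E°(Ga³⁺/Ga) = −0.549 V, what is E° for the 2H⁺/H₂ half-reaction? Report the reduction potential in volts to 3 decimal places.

+0.000 V

In the reaction as written the 2H⁺/H₂ couple is reduced (cathode) and Ga³⁺/Ga is oxidized (anode), so E°cell = E°(2H⁺/H₂) − E°(Ga³⁺/Ga).
E°(2H⁺/H₂) = E°cell + E°(anode) = +0.549 + (−0.549) = +0.000 V.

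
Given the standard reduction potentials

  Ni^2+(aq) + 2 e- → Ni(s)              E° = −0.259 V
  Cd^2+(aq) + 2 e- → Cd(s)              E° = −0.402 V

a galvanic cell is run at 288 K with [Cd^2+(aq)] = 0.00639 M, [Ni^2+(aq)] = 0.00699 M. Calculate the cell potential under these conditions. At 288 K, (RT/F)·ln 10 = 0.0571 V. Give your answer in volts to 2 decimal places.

+0.14 V

The Ni²⁺/Ni couple has the more positive E°, so it is the cathode; Cd²⁺/Cd is the anode.
E°cell = E°cat − E°an = −0.259 − (−0.402) = +0.143 V; n = 2.
Balancing gives Ni^2+(aq) + Cd(s) → Ni(s) + Cd^2+(aq); hence Q = [Cd^2+(aq)] / [Ni^2+(aq)] = 0.914 (log Q = −0.039).
By the Nernst equation, E = +0.143 − (0.0571/2)·(−0.039) = +0.14 V.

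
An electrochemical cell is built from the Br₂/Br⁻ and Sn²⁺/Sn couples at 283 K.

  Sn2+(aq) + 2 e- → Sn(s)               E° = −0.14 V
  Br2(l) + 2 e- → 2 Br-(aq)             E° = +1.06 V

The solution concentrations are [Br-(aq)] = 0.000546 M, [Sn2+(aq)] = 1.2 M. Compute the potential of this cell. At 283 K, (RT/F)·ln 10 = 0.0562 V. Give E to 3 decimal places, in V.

The Br₂/Br⁻ couple has the more positive E°, so it is the cathode; Sn²⁺/Sn is the anode.
The standard potential is +1.06 − (−0.14) = +1.20 V and the balanced reaction transfers n = 2 electrons.
For the overall reaction Br2(l) + Sn(s) → 2 Br-(aq) + Sn2+(aq), Q = [Br-(aq)]^2·[Sn2+(aq)] = 3.58×10^−7, giving log Q = −6.446.
By the Nernst equation, E = +1.20 − (0.0562/2)·(−6.446) = +1.381 V.

+1.381 V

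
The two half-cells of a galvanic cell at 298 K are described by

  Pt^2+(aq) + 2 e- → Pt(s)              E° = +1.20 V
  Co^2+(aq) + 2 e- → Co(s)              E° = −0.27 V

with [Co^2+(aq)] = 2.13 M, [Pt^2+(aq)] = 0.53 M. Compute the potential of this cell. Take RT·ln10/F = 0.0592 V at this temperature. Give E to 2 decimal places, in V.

Since E°(Pt²⁺/Pt) > E°(Co²⁺/Co), Pt²⁺/Pt serves as the cathode.
The standard potential is +1.20 − (−0.27) = +1.47 V and the balanced reaction transfers n = 2 electrons.
For the overall reaction Pt^2+(aq) + Co(s) → Pt(s) + Co^2+(aq), Q = [Co^2+(aq)] / [Pt^2+(aq)] = 4.02, giving log Q = 0.604.
By the Nernst equation, E = +1.47 − (0.0592/2)·(0.604) = +1.45 V.

+1.45 V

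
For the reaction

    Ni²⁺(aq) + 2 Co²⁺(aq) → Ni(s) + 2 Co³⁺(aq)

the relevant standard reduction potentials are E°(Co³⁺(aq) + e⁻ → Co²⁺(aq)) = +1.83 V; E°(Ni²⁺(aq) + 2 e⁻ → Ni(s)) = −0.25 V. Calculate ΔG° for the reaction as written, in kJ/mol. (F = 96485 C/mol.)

+401 kJ/mol

In the reaction as written Ni²⁺(aq) is reduced, so the Ni²⁺/Ni couple is the cathode and Co³⁺/Co²⁺ is the anode.
E°cell = −0.25 − (+1.83) = −2.08 V; balancing electrons gives n = 2.
ΔG° = −nFE°cell = −(2)(96485)(−2.08) J/mol = +401 kJ/mol.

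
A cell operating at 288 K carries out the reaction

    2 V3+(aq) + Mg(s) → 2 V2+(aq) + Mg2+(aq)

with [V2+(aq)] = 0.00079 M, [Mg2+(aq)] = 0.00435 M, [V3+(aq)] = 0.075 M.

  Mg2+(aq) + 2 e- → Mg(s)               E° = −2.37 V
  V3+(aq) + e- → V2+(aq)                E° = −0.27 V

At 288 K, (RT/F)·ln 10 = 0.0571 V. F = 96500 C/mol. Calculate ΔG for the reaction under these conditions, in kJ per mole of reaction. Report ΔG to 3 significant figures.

With V³⁺/V²⁺ reduced at the cathode, E°cell = −0.27 − (−2.37) = +2.10 V and n = 2.
Here Q = ([V2+(aq)]^2·[Mg2+(aq)]) / [V3+(aq)]^2 = 4.83×10^−7 (log Q = −6.316), giving E = +2.10 − (0.0571/2)·(−6.316) = +2.2803 V.
ΔG = −nFE = −(2)(96500)(+2.2803) J/mol = −440 kJ/mol.

−440 kJ/mol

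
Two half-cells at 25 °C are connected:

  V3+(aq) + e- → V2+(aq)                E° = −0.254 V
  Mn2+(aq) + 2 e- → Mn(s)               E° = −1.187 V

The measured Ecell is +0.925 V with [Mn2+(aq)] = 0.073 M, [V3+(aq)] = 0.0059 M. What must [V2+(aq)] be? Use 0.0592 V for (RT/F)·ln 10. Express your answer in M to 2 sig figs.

The V³⁺/V²⁺ couple has the larger reduction potential, so it is the cathode: E°cell = −0.254 − (−1.187) = +0.933 V and n = 2.
Rearranging E = E° − (0.0592/n)·log Q gives log Q = 2(+0.933 − (+0.925))/0.0592 = 0.270.
Balancing electrons gives 2 V3+(aq) + Mn(s) → 2 V2+(aq) + Mn2+(aq); thus Q = ([V2+(aq)]^2·[Mn2+(aq)]) / [V3+(aq)]^2.
Substituting the known concentrations and solving, log [V2+(aq)] = −1.526 and [V2+(aq)] = 0.030 M.

0.030 M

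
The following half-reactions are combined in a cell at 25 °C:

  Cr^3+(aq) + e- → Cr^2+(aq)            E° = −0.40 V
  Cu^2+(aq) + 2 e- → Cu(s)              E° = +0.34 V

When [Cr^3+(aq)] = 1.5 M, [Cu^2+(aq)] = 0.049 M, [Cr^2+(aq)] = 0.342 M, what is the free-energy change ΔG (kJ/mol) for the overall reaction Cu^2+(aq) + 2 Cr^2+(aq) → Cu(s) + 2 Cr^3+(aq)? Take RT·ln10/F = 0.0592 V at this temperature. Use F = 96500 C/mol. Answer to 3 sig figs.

−128 kJ/mol

With Cu²⁺/Cu reduced at the cathode, E°cell = +0.34 − (−0.40) = +0.74 V and n = 2.
The reaction quotient is [Cr^3+(aq)]^2 / ([Cu^2+(aq)]·[Cr^2+(aq)]^2) = 393; by Nernst, E = +0.74 − (0.0592/2)(2.594) = +0.6632 V.
Then ΔG = −nFE = −2 × 96500 × +0.6632 J/mol = −128 kJ/mol.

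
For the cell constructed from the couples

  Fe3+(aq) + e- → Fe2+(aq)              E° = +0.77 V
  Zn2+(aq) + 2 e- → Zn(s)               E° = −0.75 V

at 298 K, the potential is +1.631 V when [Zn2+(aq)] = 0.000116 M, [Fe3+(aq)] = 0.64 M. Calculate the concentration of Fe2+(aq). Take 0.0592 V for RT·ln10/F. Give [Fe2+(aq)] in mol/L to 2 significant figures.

0.79 M

With Fe³⁺/Fe²⁺ at the cathode and Zn²⁺/Zn at the anode, E°cell = +0.77 − (−0.75) = +1.52 V (n = 2).
Since E = E° − (0.0592/n)·log Q, log Q = n(E° − E)/0.0592 = −3.750.
Balancing electrons gives 2 Fe3+(aq) + Zn(s) → 2 Fe2+(aq) + Zn2+(aq); thus Q = ([Fe2+(aq)]^2·[Zn2+(aq)]) / [Fe3+(aq)]^2.
Isolating [Fe2+(aq)] in Q = 10^{−3.750} yields log [Fe2+(aq)] = −0.101, i.e. 0.79 M.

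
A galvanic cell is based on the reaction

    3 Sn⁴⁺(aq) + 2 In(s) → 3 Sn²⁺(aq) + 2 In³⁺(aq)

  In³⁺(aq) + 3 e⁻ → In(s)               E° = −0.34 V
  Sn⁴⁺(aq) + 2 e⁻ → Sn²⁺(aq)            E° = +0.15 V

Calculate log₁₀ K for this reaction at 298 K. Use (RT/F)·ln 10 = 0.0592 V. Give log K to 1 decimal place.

The Sn⁴⁺/Sn²⁺ couple is reduced (cathode); E°cell = +0.15 − (−0.34) = +0.49 V with n = 6.
At equilibrium E = 0, so log K = nE°cell / 0.0592 = (6)(+0.49) / 0.0592 = 49.7.

log K = 49.7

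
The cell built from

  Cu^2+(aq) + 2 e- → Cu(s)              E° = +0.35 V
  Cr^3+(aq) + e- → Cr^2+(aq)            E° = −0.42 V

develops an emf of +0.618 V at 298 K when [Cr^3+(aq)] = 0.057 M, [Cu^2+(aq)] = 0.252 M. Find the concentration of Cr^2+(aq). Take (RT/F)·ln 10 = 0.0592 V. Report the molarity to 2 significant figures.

With Cu²⁺/Cu at the cathode and Cr³⁺/Cr²⁺ at the anode, E°cell = +0.35 − (−0.42) = +0.77 V (n = 2).
Rearranging E = E° − (0.0592/n)·log Q gives log Q = 2(+0.77 − (+0.618))/0.0592 = 5.135.
The balanced reaction is Cu^2+(aq) + 2 Cr^2+(aq) → Cu(s) + 2 Cr^3+(aq), so Q = [Cr^3+(aq)]^2 / ([Cu^2+(aq)]·[Cr^2+(aq)]^2).
Substituting the known concentrations and solving, log [Cr^2+(aq)] = −3.512 and [Cr^2+(aq)] = 0.00031 M.

0.00031 M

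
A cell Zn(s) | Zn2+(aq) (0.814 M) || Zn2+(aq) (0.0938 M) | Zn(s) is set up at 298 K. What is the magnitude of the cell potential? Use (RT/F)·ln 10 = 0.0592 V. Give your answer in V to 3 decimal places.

For a concentration cell E°cell = 0, since both electrodes use the same couple.
The compartment with the higher Zn2+(aq) concentration (0.814 M) acts as the cathode; ions are reduced there and produced at the dilute (0.0938 M) anode.
With n = 2, Ecell = −(0.0592/2)·log([dilute]/[conc]) = −(0.0592/2)·log(0.0938/0.814) = +0.028 V.

0.028 V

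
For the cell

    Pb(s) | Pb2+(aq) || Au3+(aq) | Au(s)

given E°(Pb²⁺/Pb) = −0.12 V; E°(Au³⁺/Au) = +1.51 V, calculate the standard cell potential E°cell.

By convention the left-hand electrode in cell notation is the anode (oxidation) and the right-hand electrode is the cathode (reduction).
E°cell = E°(right) − E°(left) = +1.51 − (−0.12) = +1.63 V.

+1.63 V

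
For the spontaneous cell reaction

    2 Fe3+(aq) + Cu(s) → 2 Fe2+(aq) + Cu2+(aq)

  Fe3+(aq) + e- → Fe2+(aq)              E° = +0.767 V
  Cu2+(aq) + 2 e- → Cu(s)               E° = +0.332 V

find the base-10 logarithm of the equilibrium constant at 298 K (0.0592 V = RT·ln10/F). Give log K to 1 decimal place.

The Fe³⁺/Fe²⁺ couple is reduced (cathode); E°cell = +0.767 − (+0.332) = +0.435 V with n = 2.
At equilibrium E = 0, so log K = nE°cell / 0.0592 = (2)(+0.435) / 0.0592 = 14.7.

log K = 14.7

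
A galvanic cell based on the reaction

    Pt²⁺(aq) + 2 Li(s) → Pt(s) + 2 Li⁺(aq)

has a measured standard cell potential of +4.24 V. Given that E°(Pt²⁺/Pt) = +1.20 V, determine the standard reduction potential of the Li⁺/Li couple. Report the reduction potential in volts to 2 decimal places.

−3.04 V

In the reaction as written the Pt²⁺/Pt couple is reduced (cathode) and Li⁺/Li is oxidized (anode), so E°cell = E°(Pt²⁺/Pt) − E°(Li⁺/Li).
E°(Li⁺/Li) = E°(cathode) − E°cell = +1.20 − (+4.24) = −3.04 V.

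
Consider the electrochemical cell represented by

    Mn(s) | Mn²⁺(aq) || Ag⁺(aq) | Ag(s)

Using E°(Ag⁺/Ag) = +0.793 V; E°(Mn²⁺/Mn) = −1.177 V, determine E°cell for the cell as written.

+1.970 V

By convention the left-hand electrode in cell notation is the anode (oxidation) and the right-hand electrode is the cathode (reduction).
E°cell = E°(right) − E°(left) = +0.793 − (−1.177) = +1.970 V.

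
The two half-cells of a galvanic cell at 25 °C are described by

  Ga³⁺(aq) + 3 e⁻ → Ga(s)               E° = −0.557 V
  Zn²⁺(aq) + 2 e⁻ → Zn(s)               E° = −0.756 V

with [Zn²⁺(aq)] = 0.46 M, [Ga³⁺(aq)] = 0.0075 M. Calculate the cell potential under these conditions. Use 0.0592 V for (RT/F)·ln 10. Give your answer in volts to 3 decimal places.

The Ga³⁺/Ga couple has the more positive E°, so it is the cathode; Zn²⁺/Zn is the anode.
The standard potential is −0.557 − (−0.756) = +0.199 V and the balanced reaction transfers n = 6 electrons.
The balanced reaction is 2 Ga³⁺(aq) + 3 Zn(s) → 2 Ga(s) + 3 Zn²⁺(aq), so Q = [Zn²⁺(aq)]^3 / [Ga³⁺(aq)]^2 = 1.73×10^3 and log Q = 3.238.
E = E° − (0.0592/n)·log Q = +0.199 − (0.0592/6)(3.238) = +0.167 V.

+0.167 V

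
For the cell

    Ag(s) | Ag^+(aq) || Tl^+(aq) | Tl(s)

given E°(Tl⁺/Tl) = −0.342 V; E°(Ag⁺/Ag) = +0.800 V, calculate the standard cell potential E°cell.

By convention the left-hand electrode in cell notation is the anode (oxidation) and the right-hand electrode is the cathode (reduction).
E°cell = E°(right) − E°(left) = −0.342 − (+0.800) = −1.142 V.
The negative sign shows that, as written, the cell would require an external voltage to drive the reaction.

−1.142 V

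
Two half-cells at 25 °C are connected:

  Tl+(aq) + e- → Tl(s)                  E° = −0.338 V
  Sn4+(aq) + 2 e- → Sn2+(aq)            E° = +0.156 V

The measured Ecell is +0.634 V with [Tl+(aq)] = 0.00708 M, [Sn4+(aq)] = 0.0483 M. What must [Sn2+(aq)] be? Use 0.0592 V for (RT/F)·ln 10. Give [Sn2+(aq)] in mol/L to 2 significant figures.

The Sn⁴⁺/Sn²⁺ couple has the larger reduction potential, so it is the cathode: E°cell = +0.156 − (−0.338) = +0.494 V and n = 2.
From the Nernst equation, log Q = n(E° − E)/0.0592 = 2·(+0.494 − (+0.634))/0.0592 = −4.730.
The balanced reaction is Sn4+(aq) + 2 Tl(s) → Sn2+(aq) + 2 Tl+(aq), so Q = ([Sn2+(aq)]·[Tl+(aq)]^2) / [Sn4+(aq)].
Solving for the unknown gives log [Sn2+(aq)] = −1.746, so [Sn2+(aq)] ≈ 0.018 M.

0.018 M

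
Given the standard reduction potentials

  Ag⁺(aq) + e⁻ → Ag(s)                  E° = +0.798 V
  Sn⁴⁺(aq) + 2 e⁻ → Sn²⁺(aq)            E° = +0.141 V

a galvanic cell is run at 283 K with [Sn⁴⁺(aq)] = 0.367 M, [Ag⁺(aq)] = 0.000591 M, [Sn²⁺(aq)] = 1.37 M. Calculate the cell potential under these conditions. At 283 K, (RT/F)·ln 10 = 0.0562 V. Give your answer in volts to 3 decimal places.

+0.492 V

The Ag⁺/Ag couple has the more positive E°, so it is the cathode; Sn⁴⁺/Sn²⁺ is the anode.
The standard potential is +0.798 − (+0.141) = +0.657 V and the balanced reaction transfers n = 2 electrons.
For the overall reaction 2 Ag⁺(aq) + Sn²⁺(aq) → 2 Ag(s) + Sn⁴⁺(aq), Q = [Sn⁴⁺(aq)] / ([Ag⁺(aq)]^2·[Sn²⁺(aq)]) = 7.67×10^5, giving log Q = 5.885.
Applying E = E° − (RT ln10/nF)·log Q gives +0.657 − (0.0562/2)(5.885) = +0.492 V.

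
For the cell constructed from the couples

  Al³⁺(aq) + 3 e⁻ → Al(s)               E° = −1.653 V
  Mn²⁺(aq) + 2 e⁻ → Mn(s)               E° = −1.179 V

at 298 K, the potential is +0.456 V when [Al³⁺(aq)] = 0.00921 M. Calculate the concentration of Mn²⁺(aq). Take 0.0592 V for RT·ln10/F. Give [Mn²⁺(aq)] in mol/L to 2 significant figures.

With Mn²⁺/Mn at the cathode and Al³⁺/Al at the anode, E°cell = −1.179 − (−1.653) = +0.474 V (n = 6).
Since E = E° − (0.0592/n)·log Q, log Q = n(E° − E)/0.0592 = 1.824.
The balanced reaction is 3 Mn²⁺(aq) + 2 Al(s) → 3 Mn(s) + 2 Al³⁺(aq), so Q = [Al³⁺(aq)]^2 / [Mn²⁺(aq)]^3.
Substituting the known concentrations and solving, log [Mn²⁺(aq)] = −1.965 and [Mn²⁺(aq)] = 0.011 M.

0.011 M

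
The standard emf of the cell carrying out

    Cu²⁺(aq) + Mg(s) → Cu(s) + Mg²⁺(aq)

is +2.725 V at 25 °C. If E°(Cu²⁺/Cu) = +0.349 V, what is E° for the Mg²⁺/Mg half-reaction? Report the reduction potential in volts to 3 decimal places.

−2.376 V

In the reaction as written the Cu²⁺/Cu couple is reduced (cathode) and Mg²⁺/Mg is oxidized (anode), so E°cell = E°(Cu²⁺/Cu) − E°(Mg²⁺/Mg).
E°(Mg²⁺/Mg) = E°(cathode) − E°cell = +0.349 − (+2.725) = −2.376 V.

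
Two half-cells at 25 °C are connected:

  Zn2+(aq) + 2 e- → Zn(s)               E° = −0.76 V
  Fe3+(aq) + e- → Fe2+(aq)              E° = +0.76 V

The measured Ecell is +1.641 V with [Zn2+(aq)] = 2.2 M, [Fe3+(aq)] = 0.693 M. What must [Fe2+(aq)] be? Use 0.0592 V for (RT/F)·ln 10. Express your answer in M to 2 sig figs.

The Fe³⁺/Fe²⁺ couple has the larger reduction potential, so it is the cathode: E°cell = +0.76 − (−0.76) = +1.52 V and n = 2.
Since E = E° − (0.0592/n)·log Q, log Q = n(E° − E)/0.0592 = −4.088.
For 2 Fe3+(aq) + Zn(s) → 2 Fe2+(aq) + Zn2+(aq), the reaction quotient is Q = ([Fe2+(aq)]^2·[Zn2+(aq)]) / [Fe3+(aq)]^2.
Solving for the unknown gives log [Fe2+(aq)] = −2.374, so [Fe2+(aq)] ≈ 0.0042 M.

0.0042 M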